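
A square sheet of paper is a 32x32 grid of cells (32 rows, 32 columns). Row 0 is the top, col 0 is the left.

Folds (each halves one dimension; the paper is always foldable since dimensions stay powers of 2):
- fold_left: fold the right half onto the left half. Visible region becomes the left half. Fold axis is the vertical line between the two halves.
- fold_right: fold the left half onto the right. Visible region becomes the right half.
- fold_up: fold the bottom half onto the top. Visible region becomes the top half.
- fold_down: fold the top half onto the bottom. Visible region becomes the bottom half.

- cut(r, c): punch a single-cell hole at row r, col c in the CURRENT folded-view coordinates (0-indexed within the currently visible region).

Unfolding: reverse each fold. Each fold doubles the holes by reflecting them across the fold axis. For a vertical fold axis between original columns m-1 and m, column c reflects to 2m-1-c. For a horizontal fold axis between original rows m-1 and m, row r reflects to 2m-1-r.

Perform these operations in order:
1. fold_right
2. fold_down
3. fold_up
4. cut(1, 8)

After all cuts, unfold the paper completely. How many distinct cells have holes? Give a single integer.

Op 1 fold_right: fold axis v@16; visible region now rows[0,32) x cols[16,32) = 32x16
Op 2 fold_down: fold axis h@16; visible region now rows[16,32) x cols[16,32) = 16x16
Op 3 fold_up: fold axis h@24; visible region now rows[16,24) x cols[16,32) = 8x16
Op 4 cut(1, 8): punch at orig (17,24); cuts so far [(17, 24)]; region rows[16,24) x cols[16,32) = 8x16
Unfold 1 (reflect across h@24): 2 holes -> [(17, 24), (30, 24)]
Unfold 2 (reflect across h@16): 4 holes -> [(1, 24), (14, 24), (17, 24), (30, 24)]
Unfold 3 (reflect across v@16): 8 holes -> [(1, 7), (1, 24), (14, 7), (14, 24), (17, 7), (17, 24), (30, 7), (30, 24)]

Answer: 8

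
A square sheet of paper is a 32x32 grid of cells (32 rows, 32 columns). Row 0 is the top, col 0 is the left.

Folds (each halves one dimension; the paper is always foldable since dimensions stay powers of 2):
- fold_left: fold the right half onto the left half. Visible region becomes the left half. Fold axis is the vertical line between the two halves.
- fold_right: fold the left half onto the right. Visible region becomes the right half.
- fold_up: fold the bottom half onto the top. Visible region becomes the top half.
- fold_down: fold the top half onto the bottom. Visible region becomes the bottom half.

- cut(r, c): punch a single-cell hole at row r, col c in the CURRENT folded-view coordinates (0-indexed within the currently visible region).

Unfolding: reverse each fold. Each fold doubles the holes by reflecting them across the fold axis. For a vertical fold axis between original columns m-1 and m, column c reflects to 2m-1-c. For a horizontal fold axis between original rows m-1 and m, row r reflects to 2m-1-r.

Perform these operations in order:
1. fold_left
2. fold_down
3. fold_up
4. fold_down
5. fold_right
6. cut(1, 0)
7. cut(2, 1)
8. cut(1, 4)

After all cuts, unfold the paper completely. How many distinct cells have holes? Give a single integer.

Op 1 fold_left: fold axis v@16; visible region now rows[0,32) x cols[0,16) = 32x16
Op 2 fold_down: fold axis h@16; visible region now rows[16,32) x cols[0,16) = 16x16
Op 3 fold_up: fold axis h@24; visible region now rows[16,24) x cols[0,16) = 8x16
Op 4 fold_down: fold axis h@20; visible region now rows[20,24) x cols[0,16) = 4x16
Op 5 fold_right: fold axis v@8; visible region now rows[20,24) x cols[8,16) = 4x8
Op 6 cut(1, 0): punch at orig (21,8); cuts so far [(21, 8)]; region rows[20,24) x cols[8,16) = 4x8
Op 7 cut(2, 1): punch at orig (22,9); cuts so far [(21, 8), (22, 9)]; region rows[20,24) x cols[8,16) = 4x8
Op 8 cut(1, 4): punch at orig (21,12); cuts so far [(21, 8), (21, 12), (22, 9)]; region rows[20,24) x cols[8,16) = 4x8
Unfold 1 (reflect across v@8): 6 holes -> [(21, 3), (21, 7), (21, 8), (21, 12), (22, 6), (22, 9)]
Unfold 2 (reflect across h@20): 12 holes -> [(17, 6), (17, 9), (18, 3), (18, 7), (18, 8), (18, 12), (21, 3), (21, 7), (21, 8), (21, 12), (22, 6), (22, 9)]
Unfold 3 (reflect across h@24): 24 holes -> [(17, 6), (17, 9), (18, 3), (18, 7), (18, 8), (18, 12), (21, 3), (21, 7), (21, 8), (21, 12), (22, 6), (22, 9), (25, 6), (25, 9), (26, 3), (26, 7), (26, 8), (26, 12), (29, 3), (29, 7), (29, 8), (29, 12), (30, 6), (30, 9)]
Unfold 4 (reflect across h@16): 48 holes -> [(1, 6), (1, 9), (2, 3), (2, 7), (2, 8), (2, 12), (5, 3), (5, 7), (5, 8), (5, 12), (6, 6), (6, 9), (9, 6), (9, 9), (10, 3), (10, 7), (10, 8), (10, 12), (13, 3), (13, 7), (13, 8), (13, 12), (14, 6), (14, 9), (17, 6), (17, 9), (18, 3), (18, 7), (18, 8), (18, 12), (21, 3), (21, 7), (21, 8), (21, 12), (22, 6), (22, 9), (25, 6), (25, 9), (26, 3), (26, 7), (26, 8), (26, 12), (29, 3), (29, 7), (29, 8), (29, 12), (30, 6), (30, 9)]
Unfold 5 (reflect across v@16): 96 holes -> [(1, 6), (1, 9), (1, 22), (1, 25), (2, 3), (2, 7), (2, 8), (2, 12), (2, 19), (2, 23), (2, 24), (2, 28), (5, 3), (5, 7), (5, 8), (5, 12), (5, 19), (5, 23), (5, 24), (5, 28), (6, 6), (6, 9), (6, 22), (6, 25), (9, 6), (9, 9), (9, 22), (9, 25), (10, 3), (10, 7), (10, 8), (10, 12), (10, 19), (10, 23), (10, 24), (10, 28), (13, 3), (13, 7), (13, 8), (13, 12), (13, 19), (13, 23), (13, 24), (13, 28), (14, 6), (14, 9), (14, 22), (14, 25), (17, 6), (17, 9), (17, 22), (17, 25), (18, 3), (18, 7), (18, 8), (18, 12), (18, 19), (18, 23), (18, 24), (18, 28), (21, 3), (21, 7), (21, 8), (21, 12), (21, 19), (21, 23), (21, 24), (21, 28), (22, 6), (22, 9), (22, 22), (22, 25), (25, 6), (25, 9), (25, 22), (25, 25), (26, 3), (26, 7), (26, 8), (26, 12), (26, 19), (26, 23), (26, 24), (26, 28), (29, 3), (29, 7), (29, 8), (29, 12), (29, 19), (29, 23), (29, 24), (29, 28), (30, 6), (30, 9), (30, 22), (30, 25)]

Answer: 96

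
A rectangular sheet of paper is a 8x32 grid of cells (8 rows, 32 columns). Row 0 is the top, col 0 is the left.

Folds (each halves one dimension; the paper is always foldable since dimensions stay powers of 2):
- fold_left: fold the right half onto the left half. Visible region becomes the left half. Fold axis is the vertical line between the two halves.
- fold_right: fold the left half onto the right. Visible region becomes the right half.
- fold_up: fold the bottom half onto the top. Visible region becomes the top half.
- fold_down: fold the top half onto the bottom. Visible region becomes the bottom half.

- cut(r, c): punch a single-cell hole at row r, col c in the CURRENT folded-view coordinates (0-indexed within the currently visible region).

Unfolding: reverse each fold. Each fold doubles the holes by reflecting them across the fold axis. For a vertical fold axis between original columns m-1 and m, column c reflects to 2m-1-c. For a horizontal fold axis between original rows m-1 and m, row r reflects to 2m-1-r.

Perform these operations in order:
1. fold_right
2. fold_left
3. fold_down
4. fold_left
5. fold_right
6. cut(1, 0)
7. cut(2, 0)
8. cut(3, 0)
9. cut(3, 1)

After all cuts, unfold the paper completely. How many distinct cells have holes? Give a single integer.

Answer: 128

Derivation:
Op 1 fold_right: fold axis v@16; visible region now rows[0,8) x cols[16,32) = 8x16
Op 2 fold_left: fold axis v@24; visible region now rows[0,8) x cols[16,24) = 8x8
Op 3 fold_down: fold axis h@4; visible region now rows[4,8) x cols[16,24) = 4x8
Op 4 fold_left: fold axis v@20; visible region now rows[4,8) x cols[16,20) = 4x4
Op 5 fold_right: fold axis v@18; visible region now rows[4,8) x cols[18,20) = 4x2
Op 6 cut(1, 0): punch at orig (5,18); cuts so far [(5, 18)]; region rows[4,8) x cols[18,20) = 4x2
Op 7 cut(2, 0): punch at orig (6,18); cuts so far [(5, 18), (6, 18)]; region rows[4,8) x cols[18,20) = 4x2
Op 8 cut(3, 0): punch at orig (7,18); cuts so far [(5, 18), (6, 18), (7, 18)]; region rows[4,8) x cols[18,20) = 4x2
Op 9 cut(3, 1): punch at orig (7,19); cuts so far [(5, 18), (6, 18), (7, 18), (7, 19)]; region rows[4,8) x cols[18,20) = 4x2
Unfold 1 (reflect across v@18): 8 holes -> [(5, 17), (5, 18), (6, 17), (6, 18), (7, 16), (7, 17), (7, 18), (7, 19)]
Unfold 2 (reflect across v@20): 16 holes -> [(5, 17), (5, 18), (5, 21), (5, 22), (6, 17), (6, 18), (6, 21), (6, 22), (7, 16), (7, 17), (7, 18), (7, 19), (7, 20), (7, 21), (7, 22), (7, 23)]
Unfold 3 (reflect across h@4): 32 holes -> [(0, 16), (0, 17), (0, 18), (0, 19), (0, 20), (0, 21), (0, 22), (0, 23), (1, 17), (1, 18), (1, 21), (1, 22), (2, 17), (2, 18), (2, 21), (2, 22), (5, 17), (5, 18), (5, 21), (5, 22), (6, 17), (6, 18), (6, 21), (6, 22), (7, 16), (7, 17), (7, 18), (7, 19), (7, 20), (7, 21), (7, 22), (7, 23)]
Unfold 4 (reflect across v@24): 64 holes -> [(0, 16), (0, 17), (0, 18), (0, 19), (0, 20), (0, 21), (0, 22), (0, 23), (0, 24), (0, 25), (0, 26), (0, 27), (0, 28), (0, 29), (0, 30), (0, 31), (1, 17), (1, 18), (1, 21), (1, 22), (1, 25), (1, 26), (1, 29), (1, 30), (2, 17), (2, 18), (2, 21), (2, 22), (2, 25), (2, 26), (2, 29), (2, 30), (5, 17), (5, 18), (5, 21), (5, 22), (5, 25), (5, 26), (5, 29), (5, 30), (6, 17), (6, 18), (6, 21), (6, 22), (6, 25), (6, 26), (6, 29), (6, 30), (7, 16), (7, 17), (7, 18), (7, 19), (7, 20), (7, 21), (7, 22), (7, 23), (7, 24), (7, 25), (7, 26), (7, 27), (7, 28), (7, 29), (7, 30), (7, 31)]
Unfold 5 (reflect across v@16): 128 holes -> [(0, 0), (0, 1), (0, 2), (0, 3), (0, 4), (0, 5), (0, 6), (0, 7), (0, 8), (0, 9), (0, 10), (0, 11), (0, 12), (0, 13), (0, 14), (0, 15), (0, 16), (0, 17), (0, 18), (0, 19), (0, 20), (0, 21), (0, 22), (0, 23), (0, 24), (0, 25), (0, 26), (0, 27), (0, 28), (0, 29), (0, 30), (0, 31), (1, 1), (1, 2), (1, 5), (1, 6), (1, 9), (1, 10), (1, 13), (1, 14), (1, 17), (1, 18), (1, 21), (1, 22), (1, 25), (1, 26), (1, 29), (1, 30), (2, 1), (2, 2), (2, 5), (2, 6), (2, 9), (2, 10), (2, 13), (2, 14), (2, 17), (2, 18), (2, 21), (2, 22), (2, 25), (2, 26), (2, 29), (2, 30), (5, 1), (5, 2), (5, 5), (5, 6), (5, 9), (5, 10), (5, 13), (5, 14), (5, 17), (5, 18), (5, 21), (5, 22), (5, 25), (5, 26), (5, 29), (5, 30), (6, 1), (6, 2), (6, 5), (6, 6), (6, 9), (6, 10), (6, 13), (6, 14), (6, 17), (6, 18), (6, 21), (6, 22), (6, 25), (6, 26), (6, 29), (6, 30), (7, 0), (7, 1), (7, 2), (7, 3), (7, 4), (7, 5), (7, 6), (7, 7), (7, 8), (7, 9), (7, 10), (7, 11), (7, 12), (7, 13), (7, 14), (7, 15), (7, 16), (7, 17), (7, 18), (7, 19), (7, 20), (7, 21), (7, 22), (7, 23), (7, 24), (7, 25), (7, 26), (7, 27), (7, 28), (7, 29), (7, 30), (7, 31)]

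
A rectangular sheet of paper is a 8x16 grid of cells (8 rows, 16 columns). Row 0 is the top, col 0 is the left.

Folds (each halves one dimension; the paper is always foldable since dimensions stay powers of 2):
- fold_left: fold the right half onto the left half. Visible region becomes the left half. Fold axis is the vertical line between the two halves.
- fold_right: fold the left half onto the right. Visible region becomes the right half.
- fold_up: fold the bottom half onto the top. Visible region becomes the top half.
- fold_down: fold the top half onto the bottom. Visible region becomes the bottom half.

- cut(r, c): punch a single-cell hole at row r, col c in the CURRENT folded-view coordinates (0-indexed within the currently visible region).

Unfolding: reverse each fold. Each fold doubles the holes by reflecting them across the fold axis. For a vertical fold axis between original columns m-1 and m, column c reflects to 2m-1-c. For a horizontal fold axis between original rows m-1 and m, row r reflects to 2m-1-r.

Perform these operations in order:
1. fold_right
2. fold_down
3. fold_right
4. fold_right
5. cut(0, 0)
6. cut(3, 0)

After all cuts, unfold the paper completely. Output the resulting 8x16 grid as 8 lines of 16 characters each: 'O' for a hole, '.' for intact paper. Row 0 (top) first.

Op 1 fold_right: fold axis v@8; visible region now rows[0,8) x cols[8,16) = 8x8
Op 2 fold_down: fold axis h@4; visible region now rows[4,8) x cols[8,16) = 4x8
Op 3 fold_right: fold axis v@12; visible region now rows[4,8) x cols[12,16) = 4x4
Op 4 fold_right: fold axis v@14; visible region now rows[4,8) x cols[14,16) = 4x2
Op 5 cut(0, 0): punch at orig (4,14); cuts so far [(4, 14)]; region rows[4,8) x cols[14,16) = 4x2
Op 6 cut(3, 0): punch at orig (7,14); cuts so far [(4, 14), (7, 14)]; region rows[4,8) x cols[14,16) = 4x2
Unfold 1 (reflect across v@14): 4 holes -> [(4, 13), (4, 14), (7, 13), (7, 14)]
Unfold 2 (reflect across v@12): 8 holes -> [(4, 9), (4, 10), (4, 13), (4, 14), (7, 9), (7, 10), (7, 13), (7, 14)]
Unfold 3 (reflect across h@4): 16 holes -> [(0, 9), (0, 10), (0, 13), (0, 14), (3, 9), (3, 10), (3, 13), (3, 14), (4, 9), (4, 10), (4, 13), (4, 14), (7, 9), (7, 10), (7, 13), (7, 14)]
Unfold 4 (reflect across v@8): 32 holes -> [(0, 1), (0, 2), (0, 5), (0, 6), (0, 9), (0, 10), (0, 13), (0, 14), (3, 1), (3, 2), (3, 5), (3, 6), (3, 9), (3, 10), (3, 13), (3, 14), (4, 1), (4, 2), (4, 5), (4, 6), (4, 9), (4, 10), (4, 13), (4, 14), (7, 1), (7, 2), (7, 5), (7, 6), (7, 9), (7, 10), (7, 13), (7, 14)]

Answer: .OO..OO..OO..OO.
................
................
.OO..OO..OO..OO.
.OO..OO..OO..OO.
................
................
.OO..OO..OO..OO.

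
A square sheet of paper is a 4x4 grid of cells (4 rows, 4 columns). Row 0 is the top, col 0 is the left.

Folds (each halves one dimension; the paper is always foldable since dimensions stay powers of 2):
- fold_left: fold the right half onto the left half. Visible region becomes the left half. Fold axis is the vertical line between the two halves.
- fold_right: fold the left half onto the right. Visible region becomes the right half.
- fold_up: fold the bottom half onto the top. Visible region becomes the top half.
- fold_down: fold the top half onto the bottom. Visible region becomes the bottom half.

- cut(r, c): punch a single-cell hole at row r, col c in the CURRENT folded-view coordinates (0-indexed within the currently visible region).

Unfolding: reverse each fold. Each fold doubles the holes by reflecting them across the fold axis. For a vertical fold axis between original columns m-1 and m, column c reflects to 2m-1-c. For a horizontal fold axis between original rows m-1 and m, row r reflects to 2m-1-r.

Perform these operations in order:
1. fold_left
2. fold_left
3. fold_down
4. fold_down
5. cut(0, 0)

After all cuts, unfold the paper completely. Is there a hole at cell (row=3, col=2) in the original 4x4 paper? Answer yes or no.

Op 1 fold_left: fold axis v@2; visible region now rows[0,4) x cols[0,2) = 4x2
Op 2 fold_left: fold axis v@1; visible region now rows[0,4) x cols[0,1) = 4x1
Op 3 fold_down: fold axis h@2; visible region now rows[2,4) x cols[0,1) = 2x1
Op 4 fold_down: fold axis h@3; visible region now rows[3,4) x cols[0,1) = 1x1
Op 5 cut(0, 0): punch at orig (3,0); cuts so far [(3, 0)]; region rows[3,4) x cols[0,1) = 1x1
Unfold 1 (reflect across h@3): 2 holes -> [(2, 0), (3, 0)]
Unfold 2 (reflect across h@2): 4 holes -> [(0, 0), (1, 0), (2, 0), (3, 0)]
Unfold 3 (reflect across v@1): 8 holes -> [(0, 0), (0, 1), (1, 0), (1, 1), (2, 0), (2, 1), (3, 0), (3, 1)]
Unfold 4 (reflect across v@2): 16 holes -> [(0, 0), (0, 1), (0, 2), (0, 3), (1, 0), (1, 1), (1, 2), (1, 3), (2, 0), (2, 1), (2, 2), (2, 3), (3, 0), (3, 1), (3, 2), (3, 3)]
Holes: [(0, 0), (0, 1), (0, 2), (0, 3), (1, 0), (1, 1), (1, 2), (1, 3), (2, 0), (2, 1), (2, 2), (2, 3), (3, 0), (3, 1), (3, 2), (3, 3)]

Answer: yes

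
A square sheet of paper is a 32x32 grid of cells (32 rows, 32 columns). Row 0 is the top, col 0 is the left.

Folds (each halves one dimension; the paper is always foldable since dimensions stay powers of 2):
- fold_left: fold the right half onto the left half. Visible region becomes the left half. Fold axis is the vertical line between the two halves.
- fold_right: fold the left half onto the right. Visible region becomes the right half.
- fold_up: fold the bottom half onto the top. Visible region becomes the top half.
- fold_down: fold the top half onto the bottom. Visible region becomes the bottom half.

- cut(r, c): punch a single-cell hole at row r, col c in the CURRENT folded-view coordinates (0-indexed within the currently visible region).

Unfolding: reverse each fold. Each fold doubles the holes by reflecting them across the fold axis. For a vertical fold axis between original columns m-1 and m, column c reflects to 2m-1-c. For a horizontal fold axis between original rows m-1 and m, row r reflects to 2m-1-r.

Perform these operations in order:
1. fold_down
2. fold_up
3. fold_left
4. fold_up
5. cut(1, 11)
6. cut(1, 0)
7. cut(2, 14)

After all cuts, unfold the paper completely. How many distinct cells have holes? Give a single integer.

Answer: 48

Derivation:
Op 1 fold_down: fold axis h@16; visible region now rows[16,32) x cols[0,32) = 16x32
Op 2 fold_up: fold axis h@24; visible region now rows[16,24) x cols[0,32) = 8x32
Op 3 fold_left: fold axis v@16; visible region now rows[16,24) x cols[0,16) = 8x16
Op 4 fold_up: fold axis h@20; visible region now rows[16,20) x cols[0,16) = 4x16
Op 5 cut(1, 11): punch at orig (17,11); cuts so far [(17, 11)]; region rows[16,20) x cols[0,16) = 4x16
Op 6 cut(1, 0): punch at orig (17,0); cuts so far [(17, 0), (17, 11)]; region rows[16,20) x cols[0,16) = 4x16
Op 7 cut(2, 14): punch at orig (18,14); cuts so far [(17, 0), (17, 11), (18, 14)]; region rows[16,20) x cols[0,16) = 4x16
Unfold 1 (reflect across h@20): 6 holes -> [(17, 0), (17, 11), (18, 14), (21, 14), (22, 0), (22, 11)]
Unfold 2 (reflect across v@16): 12 holes -> [(17, 0), (17, 11), (17, 20), (17, 31), (18, 14), (18, 17), (21, 14), (21, 17), (22, 0), (22, 11), (22, 20), (22, 31)]
Unfold 3 (reflect across h@24): 24 holes -> [(17, 0), (17, 11), (17, 20), (17, 31), (18, 14), (18, 17), (21, 14), (21, 17), (22, 0), (22, 11), (22, 20), (22, 31), (25, 0), (25, 11), (25, 20), (25, 31), (26, 14), (26, 17), (29, 14), (29, 17), (30, 0), (30, 11), (30, 20), (30, 31)]
Unfold 4 (reflect across h@16): 48 holes -> [(1, 0), (1, 11), (1, 20), (1, 31), (2, 14), (2, 17), (5, 14), (5, 17), (6, 0), (6, 11), (6, 20), (6, 31), (9, 0), (9, 11), (9, 20), (9, 31), (10, 14), (10, 17), (13, 14), (13, 17), (14, 0), (14, 11), (14, 20), (14, 31), (17, 0), (17, 11), (17, 20), (17, 31), (18, 14), (18, 17), (21, 14), (21, 17), (22, 0), (22, 11), (22, 20), (22, 31), (25, 0), (25, 11), (25, 20), (25, 31), (26, 14), (26, 17), (29, 14), (29, 17), (30, 0), (30, 11), (30, 20), (30, 31)]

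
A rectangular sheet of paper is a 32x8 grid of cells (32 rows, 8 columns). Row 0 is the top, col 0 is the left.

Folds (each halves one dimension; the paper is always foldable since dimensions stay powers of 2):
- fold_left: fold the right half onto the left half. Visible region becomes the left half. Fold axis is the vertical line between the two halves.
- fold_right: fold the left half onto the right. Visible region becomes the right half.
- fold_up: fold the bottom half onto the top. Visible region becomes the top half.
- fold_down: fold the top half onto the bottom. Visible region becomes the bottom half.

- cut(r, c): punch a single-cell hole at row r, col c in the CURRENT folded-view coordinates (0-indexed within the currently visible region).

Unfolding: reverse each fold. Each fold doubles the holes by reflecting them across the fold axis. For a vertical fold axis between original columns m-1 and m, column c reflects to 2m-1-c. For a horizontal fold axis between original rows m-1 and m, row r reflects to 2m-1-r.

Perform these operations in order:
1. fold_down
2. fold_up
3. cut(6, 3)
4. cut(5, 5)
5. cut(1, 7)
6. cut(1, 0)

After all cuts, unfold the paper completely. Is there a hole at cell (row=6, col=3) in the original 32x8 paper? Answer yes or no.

Answer: yes

Derivation:
Op 1 fold_down: fold axis h@16; visible region now rows[16,32) x cols[0,8) = 16x8
Op 2 fold_up: fold axis h@24; visible region now rows[16,24) x cols[0,8) = 8x8
Op 3 cut(6, 3): punch at orig (22,3); cuts so far [(22, 3)]; region rows[16,24) x cols[0,8) = 8x8
Op 4 cut(5, 5): punch at orig (21,5); cuts so far [(21, 5), (22, 3)]; region rows[16,24) x cols[0,8) = 8x8
Op 5 cut(1, 7): punch at orig (17,7); cuts so far [(17, 7), (21, 5), (22, 3)]; region rows[16,24) x cols[0,8) = 8x8
Op 6 cut(1, 0): punch at orig (17,0); cuts so far [(17, 0), (17, 7), (21, 5), (22, 3)]; region rows[16,24) x cols[0,8) = 8x8
Unfold 1 (reflect across h@24): 8 holes -> [(17, 0), (17, 7), (21, 5), (22, 3), (25, 3), (26, 5), (30, 0), (30, 7)]
Unfold 2 (reflect across h@16): 16 holes -> [(1, 0), (1, 7), (5, 5), (6, 3), (9, 3), (10, 5), (14, 0), (14, 7), (17, 0), (17, 7), (21, 5), (22, 3), (25, 3), (26, 5), (30, 0), (30, 7)]
Holes: [(1, 0), (1, 7), (5, 5), (6, 3), (9, 3), (10, 5), (14, 0), (14, 7), (17, 0), (17, 7), (21, 5), (22, 3), (25, 3), (26, 5), (30, 0), (30, 7)]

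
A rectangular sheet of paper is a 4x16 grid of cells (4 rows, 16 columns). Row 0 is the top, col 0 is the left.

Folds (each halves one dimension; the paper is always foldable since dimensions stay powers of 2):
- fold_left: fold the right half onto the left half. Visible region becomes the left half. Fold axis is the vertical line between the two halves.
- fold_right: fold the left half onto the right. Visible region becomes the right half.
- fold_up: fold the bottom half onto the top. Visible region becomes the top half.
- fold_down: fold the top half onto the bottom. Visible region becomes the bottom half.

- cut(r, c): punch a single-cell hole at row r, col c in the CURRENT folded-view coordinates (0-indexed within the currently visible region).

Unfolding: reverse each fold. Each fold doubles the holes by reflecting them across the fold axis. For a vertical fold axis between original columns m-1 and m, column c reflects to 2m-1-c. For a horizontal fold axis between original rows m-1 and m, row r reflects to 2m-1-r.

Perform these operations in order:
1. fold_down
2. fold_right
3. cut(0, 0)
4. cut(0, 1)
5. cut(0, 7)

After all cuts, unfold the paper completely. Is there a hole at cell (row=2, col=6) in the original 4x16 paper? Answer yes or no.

Answer: yes

Derivation:
Op 1 fold_down: fold axis h@2; visible region now rows[2,4) x cols[0,16) = 2x16
Op 2 fold_right: fold axis v@8; visible region now rows[2,4) x cols[8,16) = 2x8
Op 3 cut(0, 0): punch at orig (2,8); cuts so far [(2, 8)]; region rows[2,4) x cols[8,16) = 2x8
Op 4 cut(0, 1): punch at orig (2,9); cuts so far [(2, 8), (2, 9)]; region rows[2,4) x cols[8,16) = 2x8
Op 5 cut(0, 7): punch at orig (2,15); cuts so far [(2, 8), (2, 9), (2, 15)]; region rows[2,4) x cols[8,16) = 2x8
Unfold 1 (reflect across v@8): 6 holes -> [(2, 0), (2, 6), (2, 7), (2, 8), (2, 9), (2, 15)]
Unfold 2 (reflect across h@2): 12 holes -> [(1, 0), (1, 6), (1, 7), (1, 8), (1, 9), (1, 15), (2, 0), (2, 6), (2, 7), (2, 8), (2, 9), (2, 15)]
Holes: [(1, 0), (1, 6), (1, 7), (1, 8), (1, 9), (1, 15), (2, 0), (2, 6), (2, 7), (2, 8), (2, 9), (2, 15)]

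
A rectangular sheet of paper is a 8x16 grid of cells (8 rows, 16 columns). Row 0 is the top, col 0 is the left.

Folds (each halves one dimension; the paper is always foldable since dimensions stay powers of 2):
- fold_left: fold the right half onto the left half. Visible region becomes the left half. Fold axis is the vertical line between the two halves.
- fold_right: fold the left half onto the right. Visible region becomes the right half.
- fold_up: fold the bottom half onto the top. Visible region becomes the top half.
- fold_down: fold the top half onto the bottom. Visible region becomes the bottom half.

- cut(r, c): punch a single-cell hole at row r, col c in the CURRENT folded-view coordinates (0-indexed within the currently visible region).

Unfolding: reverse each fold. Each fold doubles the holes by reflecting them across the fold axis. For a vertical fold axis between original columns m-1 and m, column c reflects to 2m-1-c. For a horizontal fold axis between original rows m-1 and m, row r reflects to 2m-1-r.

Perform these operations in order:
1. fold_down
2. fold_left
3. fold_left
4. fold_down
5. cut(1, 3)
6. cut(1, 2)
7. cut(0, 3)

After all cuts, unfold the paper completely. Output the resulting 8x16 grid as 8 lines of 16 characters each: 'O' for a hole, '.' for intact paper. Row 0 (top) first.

Op 1 fold_down: fold axis h@4; visible region now rows[4,8) x cols[0,16) = 4x16
Op 2 fold_left: fold axis v@8; visible region now rows[4,8) x cols[0,8) = 4x8
Op 3 fold_left: fold axis v@4; visible region now rows[4,8) x cols[0,4) = 4x4
Op 4 fold_down: fold axis h@6; visible region now rows[6,8) x cols[0,4) = 2x4
Op 5 cut(1, 3): punch at orig (7,3); cuts so far [(7, 3)]; region rows[6,8) x cols[0,4) = 2x4
Op 6 cut(1, 2): punch at orig (7,2); cuts so far [(7, 2), (7, 3)]; region rows[6,8) x cols[0,4) = 2x4
Op 7 cut(0, 3): punch at orig (6,3); cuts so far [(6, 3), (7, 2), (7, 3)]; region rows[6,8) x cols[0,4) = 2x4
Unfold 1 (reflect across h@6): 6 holes -> [(4, 2), (4, 3), (5, 3), (6, 3), (7, 2), (7, 3)]
Unfold 2 (reflect across v@4): 12 holes -> [(4, 2), (4, 3), (4, 4), (4, 5), (5, 3), (5, 4), (6, 3), (6, 4), (7, 2), (7, 3), (7, 4), (7, 5)]
Unfold 3 (reflect across v@8): 24 holes -> [(4, 2), (4, 3), (4, 4), (4, 5), (4, 10), (4, 11), (4, 12), (4, 13), (5, 3), (5, 4), (5, 11), (5, 12), (6, 3), (6, 4), (6, 11), (6, 12), (7, 2), (7, 3), (7, 4), (7, 5), (7, 10), (7, 11), (7, 12), (7, 13)]
Unfold 4 (reflect across h@4): 48 holes -> [(0, 2), (0, 3), (0, 4), (0, 5), (0, 10), (0, 11), (0, 12), (0, 13), (1, 3), (1, 4), (1, 11), (1, 12), (2, 3), (2, 4), (2, 11), (2, 12), (3, 2), (3, 3), (3, 4), (3, 5), (3, 10), (3, 11), (3, 12), (3, 13), (4, 2), (4, 3), (4, 4), (4, 5), (4, 10), (4, 11), (4, 12), (4, 13), (5, 3), (5, 4), (5, 11), (5, 12), (6, 3), (6, 4), (6, 11), (6, 12), (7, 2), (7, 3), (7, 4), (7, 5), (7, 10), (7, 11), (7, 12), (7, 13)]

Answer: ..OOOO....OOOO..
...OO......OO...
...OO......OO...
..OOOO....OOOO..
..OOOO....OOOO..
...OO......OO...
...OO......OO...
..OOOO....OOOO..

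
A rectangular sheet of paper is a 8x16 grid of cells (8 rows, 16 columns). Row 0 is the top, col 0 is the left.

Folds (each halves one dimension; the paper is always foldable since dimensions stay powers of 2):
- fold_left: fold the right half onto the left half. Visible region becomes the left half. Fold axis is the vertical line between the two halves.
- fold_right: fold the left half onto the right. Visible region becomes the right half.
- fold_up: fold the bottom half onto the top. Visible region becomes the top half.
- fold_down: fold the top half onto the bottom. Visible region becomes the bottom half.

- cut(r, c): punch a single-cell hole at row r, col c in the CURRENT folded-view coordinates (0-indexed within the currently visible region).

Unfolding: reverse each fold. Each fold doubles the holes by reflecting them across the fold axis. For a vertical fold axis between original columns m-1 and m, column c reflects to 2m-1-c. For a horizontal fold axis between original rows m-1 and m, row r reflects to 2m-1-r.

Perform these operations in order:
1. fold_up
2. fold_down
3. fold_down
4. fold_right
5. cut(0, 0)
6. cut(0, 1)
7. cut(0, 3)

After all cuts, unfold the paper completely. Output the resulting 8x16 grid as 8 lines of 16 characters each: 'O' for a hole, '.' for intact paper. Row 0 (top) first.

Answer: ....O.OOOO.O....
....O.OOOO.O....
....O.OOOO.O....
....O.OOOO.O....
....O.OOOO.O....
....O.OOOO.O....
....O.OOOO.O....
....O.OOOO.O....

Derivation:
Op 1 fold_up: fold axis h@4; visible region now rows[0,4) x cols[0,16) = 4x16
Op 2 fold_down: fold axis h@2; visible region now rows[2,4) x cols[0,16) = 2x16
Op 3 fold_down: fold axis h@3; visible region now rows[3,4) x cols[0,16) = 1x16
Op 4 fold_right: fold axis v@8; visible region now rows[3,4) x cols[8,16) = 1x8
Op 5 cut(0, 0): punch at orig (3,8); cuts so far [(3, 8)]; region rows[3,4) x cols[8,16) = 1x8
Op 6 cut(0, 1): punch at orig (3,9); cuts so far [(3, 8), (3, 9)]; region rows[3,4) x cols[8,16) = 1x8
Op 7 cut(0, 3): punch at orig (3,11); cuts so far [(3, 8), (3, 9), (3, 11)]; region rows[3,4) x cols[8,16) = 1x8
Unfold 1 (reflect across v@8): 6 holes -> [(3, 4), (3, 6), (3, 7), (3, 8), (3, 9), (3, 11)]
Unfold 2 (reflect across h@3): 12 holes -> [(2, 4), (2, 6), (2, 7), (2, 8), (2, 9), (2, 11), (3, 4), (3, 6), (3, 7), (3, 8), (3, 9), (3, 11)]
Unfold 3 (reflect across h@2): 24 holes -> [(0, 4), (0, 6), (0, 7), (0, 8), (0, 9), (0, 11), (1, 4), (1, 6), (1, 7), (1, 8), (1, 9), (1, 11), (2, 4), (2, 6), (2, 7), (2, 8), (2, 9), (2, 11), (3, 4), (3, 6), (3, 7), (3, 8), (3, 9), (3, 11)]
Unfold 4 (reflect across h@4): 48 holes -> [(0, 4), (0, 6), (0, 7), (0, 8), (0, 9), (0, 11), (1, 4), (1, 6), (1, 7), (1, 8), (1, 9), (1, 11), (2, 4), (2, 6), (2, 7), (2, 8), (2, 9), (2, 11), (3, 4), (3, 6), (3, 7), (3, 8), (3, 9), (3, 11), (4, 4), (4, 6), (4, 7), (4, 8), (4, 9), (4, 11), (5, 4), (5, 6), (5, 7), (5, 8), (5, 9), (5, 11), (6, 4), (6, 6), (6, 7), (6, 8), (6, 9), (6, 11), (7, 4), (7, 6), (7, 7), (7, 8), (7, 9), (7, 11)]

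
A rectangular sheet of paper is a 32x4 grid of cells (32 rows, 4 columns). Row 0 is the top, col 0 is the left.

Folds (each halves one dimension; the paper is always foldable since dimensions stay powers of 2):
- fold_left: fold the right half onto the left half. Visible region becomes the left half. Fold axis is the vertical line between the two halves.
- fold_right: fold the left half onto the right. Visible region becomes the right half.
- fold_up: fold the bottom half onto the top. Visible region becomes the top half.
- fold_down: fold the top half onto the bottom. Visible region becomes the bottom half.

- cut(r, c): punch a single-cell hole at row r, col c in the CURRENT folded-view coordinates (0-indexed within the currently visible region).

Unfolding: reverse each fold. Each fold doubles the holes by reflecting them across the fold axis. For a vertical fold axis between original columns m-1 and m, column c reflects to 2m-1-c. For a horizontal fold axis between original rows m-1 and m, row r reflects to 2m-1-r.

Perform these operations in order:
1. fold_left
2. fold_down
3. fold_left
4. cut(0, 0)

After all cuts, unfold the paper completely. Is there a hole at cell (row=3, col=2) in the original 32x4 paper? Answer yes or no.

Answer: no

Derivation:
Op 1 fold_left: fold axis v@2; visible region now rows[0,32) x cols[0,2) = 32x2
Op 2 fold_down: fold axis h@16; visible region now rows[16,32) x cols[0,2) = 16x2
Op 3 fold_left: fold axis v@1; visible region now rows[16,32) x cols[0,1) = 16x1
Op 4 cut(0, 0): punch at orig (16,0); cuts so far [(16, 0)]; region rows[16,32) x cols[0,1) = 16x1
Unfold 1 (reflect across v@1): 2 holes -> [(16, 0), (16, 1)]
Unfold 2 (reflect across h@16): 4 holes -> [(15, 0), (15, 1), (16, 0), (16, 1)]
Unfold 3 (reflect across v@2): 8 holes -> [(15, 0), (15, 1), (15, 2), (15, 3), (16, 0), (16, 1), (16, 2), (16, 3)]
Holes: [(15, 0), (15, 1), (15, 2), (15, 3), (16, 0), (16, 1), (16, 2), (16, 3)]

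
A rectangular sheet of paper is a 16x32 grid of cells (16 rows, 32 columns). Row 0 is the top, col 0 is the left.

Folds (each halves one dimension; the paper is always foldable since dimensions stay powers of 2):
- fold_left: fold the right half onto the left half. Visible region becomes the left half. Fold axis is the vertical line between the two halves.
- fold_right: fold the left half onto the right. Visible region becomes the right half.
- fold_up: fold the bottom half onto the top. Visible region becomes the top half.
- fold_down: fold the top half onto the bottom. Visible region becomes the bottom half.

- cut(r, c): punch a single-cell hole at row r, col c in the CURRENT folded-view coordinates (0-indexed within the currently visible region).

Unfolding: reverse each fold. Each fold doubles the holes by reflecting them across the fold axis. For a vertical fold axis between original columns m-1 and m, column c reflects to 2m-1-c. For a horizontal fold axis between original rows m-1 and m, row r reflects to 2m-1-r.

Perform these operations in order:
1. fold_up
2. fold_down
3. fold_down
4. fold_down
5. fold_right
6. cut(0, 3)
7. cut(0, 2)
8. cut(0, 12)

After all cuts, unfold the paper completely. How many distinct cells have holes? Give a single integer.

Op 1 fold_up: fold axis h@8; visible region now rows[0,8) x cols[0,32) = 8x32
Op 2 fold_down: fold axis h@4; visible region now rows[4,8) x cols[0,32) = 4x32
Op 3 fold_down: fold axis h@6; visible region now rows[6,8) x cols[0,32) = 2x32
Op 4 fold_down: fold axis h@7; visible region now rows[7,8) x cols[0,32) = 1x32
Op 5 fold_right: fold axis v@16; visible region now rows[7,8) x cols[16,32) = 1x16
Op 6 cut(0, 3): punch at orig (7,19); cuts so far [(7, 19)]; region rows[7,8) x cols[16,32) = 1x16
Op 7 cut(0, 2): punch at orig (7,18); cuts so far [(7, 18), (7, 19)]; region rows[7,8) x cols[16,32) = 1x16
Op 8 cut(0, 12): punch at orig (7,28); cuts so far [(7, 18), (7, 19), (7, 28)]; region rows[7,8) x cols[16,32) = 1x16
Unfold 1 (reflect across v@16): 6 holes -> [(7, 3), (7, 12), (7, 13), (7, 18), (7, 19), (7, 28)]
Unfold 2 (reflect across h@7): 12 holes -> [(6, 3), (6, 12), (6, 13), (6, 18), (6, 19), (6, 28), (7, 3), (7, 12), (7, 13), (7, 18), (7, 19), (7, 28)]
Unfold 3 (reflect across h@6): 24 holes -> [(4, 3), (4, 12), (4, 13), (4, 18), (4, 19), (4, 28), (5, 3), (5, 12), (5, 13), (5, 18), (5, 19), (5, 28), (6, 3), (6, 12), (6, 13), (6, 18), (6, 19), (6, 28), (7, 3), (7, 12), (7, 13), (7, 18), (7, 19), (7, 28)]
Unfold 4 (reflect across h@4): 48 holes -> [(0, 3), (0, 12), (0, 13), (0, 18), (0, 19), (0, 28), (1, 3), (1, 12), (1, 13), (1, 18), (1, 19), (1, 28), (2, 3), (2, 12), (2, 13), (2, 18), (2, 19), (2, 28), (3, 3), (3, 12), (3, 13), (3, 18), (3, 19), (3, 28), (4, 3), (4, 12), (4, 13), (4, 18), (4, 19), (4, 28), (5, 3), (5, 12), (5, 13), (5, 18), (5, 19), (5, 28), (6, 3), (6, 12), (6, 13), (6, 18), (6, 19), (6, 28), (7, 3), (7, 12), (7, 13), (7, 18), (7, 19), (7, 28)]
Unfold 5 (reflect across h@8): 96 holes -> [(0, 3), (0, 12), (0, 13), (0, 18), (0, 19), (0, 28), (1, 3), (1, 12), (1, 13), (1, 18), (1, 19), (1, 28), (2, 3), (2, 12), (2, 13), (2, 18), (2, 19), (2, 28), (3, 3), (3, 12), (3, 13), (3, 18), (3, 19), (3, 28), (4, 3), (4, 12), (4, 13), (4, 18), (4, 19), (4, 28), (5, 3), (5, 12), (5, 13), (5, 18), (5, 19), (5, 28), (6, 3), (6, 12), (6, 13), (6, 18), (6, 19), (6, 28), (7, 3), (7, 12), (7, 13), (7, 18), (7, 19), (7, 28), (8, 3), (8, 12), (8, 13), (8, 18), (8, 19), (8, 28), (9, 3), (9, 12), (9, 13), (9, 18), (9, 19), (9, 28), (10, 3), (10, 12), (10, 13), (10, 18), (10, 19), (10, 28), (11, 3), (11, 12), (11, 13), (11, 18), (11, 19), (11, 28), (12, 3), (12, 12), (12, 13), (12, 18), (12, 19), (12, 28), (13, 3), (13, 12), (13, 13), (13, 18), (13, 19), (13, 28), (14, 3), (14, 12), (14, 13), (14, 18), (14, 19), (14, 28), (15, 3), (15, 12), (15, 13), (15, 18), (15, 19), (15, 28)]

Answer: 96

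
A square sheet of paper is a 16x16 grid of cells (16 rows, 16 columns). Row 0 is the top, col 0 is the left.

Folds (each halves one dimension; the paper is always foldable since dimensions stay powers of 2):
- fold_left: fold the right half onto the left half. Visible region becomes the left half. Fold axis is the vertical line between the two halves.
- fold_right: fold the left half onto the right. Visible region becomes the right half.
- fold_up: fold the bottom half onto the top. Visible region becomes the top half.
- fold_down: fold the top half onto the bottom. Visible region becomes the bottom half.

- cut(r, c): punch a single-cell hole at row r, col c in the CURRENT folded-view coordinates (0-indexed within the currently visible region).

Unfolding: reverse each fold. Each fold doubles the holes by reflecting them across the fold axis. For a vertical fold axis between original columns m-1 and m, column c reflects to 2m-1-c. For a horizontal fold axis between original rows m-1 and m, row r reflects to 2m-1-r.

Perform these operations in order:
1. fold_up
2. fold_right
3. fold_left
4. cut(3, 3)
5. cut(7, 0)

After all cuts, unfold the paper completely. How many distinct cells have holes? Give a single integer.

Op 1 fold_up: fold axis h@8; visible region now rows[0,8) x cols[0,16) = 8x16
Op 2 fold_right: fold axis v@8; visible region now rows[0,8) x cols[8,16) = 8x8
Op 3 fold_left: fold axis v@12; visible region now rows[0,8) x cols[8,12) = 8x4
Op 4 cut(3, 3): punch at orig (3,11); cuts so far [(3, 11)]; region rows[0,8) x cols[8,12) = 8x4
Op 5 cut(7, 0): punch at orig (7,8); cuts so far [(3, 11), (7, 8)]; region rows[0,8) x cols[8,12) = 8x4
Unfold 1 (reflect across v@12): 4 holes -> [(3, 11), (3, 12), (7, 8), (7, 15)]
Unfold 2 (reflect across v@8): 8 holes -> [(3, 3), (3, 4), (3, 11), (3, 12), (7, 0), (7, 7), (7, 8), (7, 15)]
Unfold 3 (reflect across h@8): 16 holes -> [(3, 3), (3, 4), (3, 11), (3, 12), (7, 0), (7, 7), (7, 8), (7, 15), (8, 0), (8, 7), (8, 8), (8, 15), (12, 3), (12, 4), (12, 11), (12, 12)]

Answer: 16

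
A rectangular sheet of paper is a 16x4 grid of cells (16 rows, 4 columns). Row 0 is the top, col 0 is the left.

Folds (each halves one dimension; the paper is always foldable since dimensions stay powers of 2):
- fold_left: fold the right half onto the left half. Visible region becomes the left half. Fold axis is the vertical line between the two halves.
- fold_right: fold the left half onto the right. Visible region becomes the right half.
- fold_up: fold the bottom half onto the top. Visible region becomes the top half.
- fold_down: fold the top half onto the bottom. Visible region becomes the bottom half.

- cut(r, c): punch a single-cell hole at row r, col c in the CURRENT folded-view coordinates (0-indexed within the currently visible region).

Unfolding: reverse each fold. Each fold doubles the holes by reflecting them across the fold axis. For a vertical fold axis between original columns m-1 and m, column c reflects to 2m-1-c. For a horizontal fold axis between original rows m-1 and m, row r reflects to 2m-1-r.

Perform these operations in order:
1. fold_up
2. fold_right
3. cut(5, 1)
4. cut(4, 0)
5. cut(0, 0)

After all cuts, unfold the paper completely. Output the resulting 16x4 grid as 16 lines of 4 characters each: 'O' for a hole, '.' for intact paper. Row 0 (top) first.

Answer: .OO.
....
....
....
.OO.
O..O
....
....
....
....
O..O
.OO.
....
....
....
.OO.

Derivation:
Op 1 fold_up: fold axis h@8; visible region now rows[0,8) x cols[0,4) = 8x4
Op 2 fold_right: fold axis v@2; visible region now rows[0,8) x cols[2,4) = 8x2
Op 3 cut(5, 1): punch at orig (5,3); cuts so far [(5, 3)]; region rows[0,8) x cols[2,4) = 8x2
Op 4 cut(4, 0): punch at orig (4,2); cuts so far [(4, 2), (5, 3)]; region rows[0,8) x cols[2,4) = 8x2
Op 5 cut(0, 0): punch at orig (0,2); cuts so far [(0, 2), (4, 2), (5, 3)]; region rows[0,8) x cols[2,4) = 8x2
Unfold 1 (reflect across v@2): 6 holes -> [(0, 1), (0, 2), (4, 1), (4, 2), (5, 0), (5, 3)]
Unfold 2 (reflect across h@8): 12 holes -> [(0, 1), (0, 2), (4, 1), (4, 2), (5, 0), (5, 3), (10, 0), (10, 3), (11, 1), (11, 2), (15, 1), (15, 2)]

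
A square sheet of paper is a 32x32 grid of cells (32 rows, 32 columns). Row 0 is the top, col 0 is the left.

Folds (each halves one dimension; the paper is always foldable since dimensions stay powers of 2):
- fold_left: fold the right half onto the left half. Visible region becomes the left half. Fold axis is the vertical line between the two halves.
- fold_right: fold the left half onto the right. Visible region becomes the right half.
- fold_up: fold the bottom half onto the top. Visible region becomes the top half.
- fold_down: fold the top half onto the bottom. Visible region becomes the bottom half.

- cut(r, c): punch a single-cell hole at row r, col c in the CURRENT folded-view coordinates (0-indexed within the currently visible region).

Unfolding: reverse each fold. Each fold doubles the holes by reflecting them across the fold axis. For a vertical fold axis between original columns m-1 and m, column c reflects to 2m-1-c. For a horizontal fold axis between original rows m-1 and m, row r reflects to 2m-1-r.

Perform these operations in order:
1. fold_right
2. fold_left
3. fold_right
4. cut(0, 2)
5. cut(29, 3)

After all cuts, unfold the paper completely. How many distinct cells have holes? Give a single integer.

Op 1 fold_right: fold axis v@16; visible region now rows[0,32) x cols[16,32) = 32x16
Op 2 fold_left: fold axis v@24; visible region now rows[0,32) x cols[16,24) = 32x8
Op 3 fold_right: fold axis v@20; visible region now rows[0,32) x cols[20,24) = 32x4
Op 4 cut(0, 2): punch at orig (0,22); cuts so far [(0, 22)]; region rows[0,32) x cols[20,24) = 32x4
Op 5 cut(29, 3): punch at orig (29,23); cuts so far [(0, 22), (29, 23)]; region rows[0,32) x cols[20,24) = 32x4
Unfold 1 (reflect across v@20): 4 holes -> [(0, 17), (0, 22), (29, 16), (29, 23)]
Unfold 2 (reflect across v@24): 8 holes -> [(0, 17), (0, 22), (0, 25), (0, 30), (29, 16), (29, 23), (29, 24), (29, 31)]
Unfold 3 (reflect across v@16): 16 holes -> [(0, 1), (0, 6), (0, 9), (0, 14), (0, 17), (0, 22), (0, 25), (0, 30), (29, 0), (29, 7), (29, 8), (29, 15), (29, 16), (29, 23), (29, 24), (29, 31)]

Answer: 16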